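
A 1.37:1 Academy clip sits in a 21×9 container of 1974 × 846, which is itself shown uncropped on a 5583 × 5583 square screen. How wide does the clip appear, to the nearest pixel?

First fit — 1.37:1 Academy into 1974×846 spans the height: 1159.02 × 846.00.
21×9 in 5583×5583: fills the width, so the intermediate becomes 5583.00 × 2392.71 — a scale of ×2.8283.
Applying the same ×2.8283: 1159.02 → 3278.02.

3278 px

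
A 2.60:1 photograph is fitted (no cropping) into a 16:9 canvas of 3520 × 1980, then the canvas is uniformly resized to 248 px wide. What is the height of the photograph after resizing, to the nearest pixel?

95 px

In the 3520×1980 frame the photograph fills the width: height = 3520 / 2.600 ≈ 1353.85 px.
The frame scales by 248/3520 = 0.0705; 1353.85 × 0.0705 ≈ 95.38 px.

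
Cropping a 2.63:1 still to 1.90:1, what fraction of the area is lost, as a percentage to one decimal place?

The height stays; only width is cut (since 1.90:1 is narrower than 2.63:1).
Area ratio = (1.900)/(2.630) = 72.24%; the remaining 27.76% is cropped out.

27.8%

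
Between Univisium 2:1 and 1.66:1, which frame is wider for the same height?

Univisium 2:1 = 2 and 1.66; 2 > 1.66.

Univisium 2:1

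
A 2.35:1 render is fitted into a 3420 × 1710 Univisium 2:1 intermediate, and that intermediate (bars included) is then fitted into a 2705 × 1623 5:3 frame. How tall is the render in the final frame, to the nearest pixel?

Inside the 3420×1710 canvas the render is width-limited at 3420.00 × 1455.32.
Univisium 2:1 in 2705×1623: fills the width, so the intermediate becomes 2705.00 × 1352.50 — a scale of ×0.7909.
Applying the same ×0.7909: 1455.32 → 1151.06.

1151 px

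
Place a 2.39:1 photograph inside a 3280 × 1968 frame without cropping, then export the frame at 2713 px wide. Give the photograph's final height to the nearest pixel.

At 3280×1968 the photograph is width-limited, so height = 3280 / 2.390 ≈ 1372.38 px.
Scaling 3280 → 2713 is ×0.8271, so the height becomes 1372.38 × 0.8271 ≈ 1135.15 px.

1135 px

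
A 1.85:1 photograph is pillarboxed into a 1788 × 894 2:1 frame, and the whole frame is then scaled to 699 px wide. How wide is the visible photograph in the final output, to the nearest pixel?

647 px

At 1788×894 the photograph is height-limited, so width = 894 × 1.850 ≈ 1653.90 px.
Scaling 1788 → 699 is ×0.3909, so the width becomes 1653.90 × 0.3909 ≈ 646.58 px.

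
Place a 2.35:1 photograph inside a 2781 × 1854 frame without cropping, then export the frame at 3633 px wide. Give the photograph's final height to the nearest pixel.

1546 px

At 2781×1854 the photograph is width-limited, so height = 2781 / 2.350 ≈ 1183.40 px.
The frame scales by 3633/2781 = 1.3064; 1183.40 × 1.3064 ≈ 1545.96 px.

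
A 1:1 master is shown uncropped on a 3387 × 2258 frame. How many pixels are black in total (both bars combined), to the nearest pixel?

2549282 pixels

1:1 (1.000) < 3:2 (1.500), so the master fills the height.
Content width = 2258 × 1/1 ≈ 2258.0000 px.
3387 − 2258.0000 = 1129.0000 px of bars.
Bar area = 1129.0000 × 2258 ≈ 2549282 px.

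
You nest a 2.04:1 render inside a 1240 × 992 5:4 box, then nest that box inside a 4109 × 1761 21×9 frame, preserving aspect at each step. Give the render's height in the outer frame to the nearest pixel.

1079 px

2.04:1 in 1240×992: fills the width, so the render is 1240.00 × 607.84.
The 5:4 canvas is height-limited in 4109×1761, giving 2201.25 × 1761.00; scale factor 1.7752.
The render scales with it: height 607.84 × 1.7752 ≈ 1079.04.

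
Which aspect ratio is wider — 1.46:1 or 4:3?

1.46:1

1.46 and 4:3 = 1.333; 1.46 > 1.333.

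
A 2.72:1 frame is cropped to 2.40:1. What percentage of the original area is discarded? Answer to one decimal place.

Going from 2.72:1 to 2.40:1 means cutting width while keeping height.
Fraction kept = (2.400)/(2.720) ≈ 88.24%, so 11.76% is lost.

11.8%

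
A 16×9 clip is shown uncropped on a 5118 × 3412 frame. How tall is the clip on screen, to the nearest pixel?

Since 1.778 > 1.500, the clip is width-limited.
The clip is 5118 × 9/16 ≈ 2878.88 px tall.

2879 px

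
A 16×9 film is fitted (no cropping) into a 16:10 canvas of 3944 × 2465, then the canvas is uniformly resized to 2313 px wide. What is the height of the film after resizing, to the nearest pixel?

1301 px

In the 3944×2465 frame the film fills the width: height = 3944 × 9/16 ≈ 2218.50 px.
Resizing to 2313 px wide multiplies everything by 0.5865: 2218.50 → 1301.06 px.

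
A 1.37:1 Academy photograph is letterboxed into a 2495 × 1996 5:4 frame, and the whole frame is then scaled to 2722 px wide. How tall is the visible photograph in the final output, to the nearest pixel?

1987 px

In the 2495×1996 frame the photograph fills the width: height = 2495 / 1.370 ≈ 1821.17 px.
Resizing to 2722 px wide multiplies everything by 1.0910: 1821.17 → 1986.86 px.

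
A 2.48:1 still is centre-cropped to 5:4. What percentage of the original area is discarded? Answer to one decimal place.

49.6%

5:4 is narrower than 2.48:1, so the crop keeps the full height and trims the width.
Fraction kept = (1.250)/(2.480) ≈ 50.40%, so 49.60% is lost.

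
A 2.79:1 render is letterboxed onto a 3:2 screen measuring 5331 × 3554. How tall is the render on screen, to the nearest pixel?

2.79:1 is wider than 3:2, so it spans the full width.
That makes the image 1910.75 px tall (5331 / 2.790).

1911 px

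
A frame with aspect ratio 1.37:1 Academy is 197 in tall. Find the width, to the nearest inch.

At 1.37:1 Academy, 197 × 1.370 ≈ 269.89.

270 in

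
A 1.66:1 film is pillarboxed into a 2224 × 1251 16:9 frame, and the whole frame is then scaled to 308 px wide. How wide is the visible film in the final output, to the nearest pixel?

In the 2224×1251 frame the film fills the height: width = 1251 × 1.660 ≈ 2076.66 px.
Scaling 2224 → 308 is ×0.1385, so the width becomes 2076.66 × 0.1385 ≈ 287.60 px.

288 px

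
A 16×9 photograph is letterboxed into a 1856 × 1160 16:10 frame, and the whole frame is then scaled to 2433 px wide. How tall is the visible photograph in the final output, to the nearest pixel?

1369 px

Fitted into 1856×1160, the photograph spans the width; its height is 1856 × 9/16 ≈ 1044.00 px.
Scaling 1856 → 2433 is ×1.3109, so the height becomes 1044.00 × 1.3109 ≈ 1368.56 px.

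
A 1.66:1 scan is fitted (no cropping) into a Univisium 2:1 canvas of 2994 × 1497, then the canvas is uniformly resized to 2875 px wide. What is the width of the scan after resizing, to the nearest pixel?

2386 px

In the 2994×1497 frame the scan fills the height: width = 1497 × 1.660 ≈ 2485.02 px.
The frame scales by 2875/2994 = 0.9603; 2485.02 × 0.9603 ≈ 2386.25 px.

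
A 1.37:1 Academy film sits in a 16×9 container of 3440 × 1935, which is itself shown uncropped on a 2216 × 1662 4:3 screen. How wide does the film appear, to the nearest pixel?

1.37:1 Academy in 3440×1935: fills the height, so the film is 2650.95 × 1935.00.
16×9 in 2216×1662: fills the width, so the intermediate becomes 2216.00 × 1246.50 — a scale of ×0.6442.
Applying the same ×0.6442: 2650.95 → 1707.70.

1708 px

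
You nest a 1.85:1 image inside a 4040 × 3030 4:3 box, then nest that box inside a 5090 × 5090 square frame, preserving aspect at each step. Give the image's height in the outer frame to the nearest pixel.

2751 px

First fit — 1.85:1 into 4040×3030 spans the width: 4040.00 × 2183.78.
The 4:3 canvas is width-limited in 5090×5090, giving 5090.00 × 3817.50; scale factor 1.2599.
The image scales with it: height 2183.78 × 1.2599 ≈ 2751.35.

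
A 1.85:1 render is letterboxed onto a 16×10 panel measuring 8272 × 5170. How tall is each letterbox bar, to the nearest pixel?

1.85:1 (1.850) > 16×10 (1.600), so the render fills the width.
The render is 8272 / 1.850 ≈ 4471.35 px tall.
Leftover height: 5170 − 4471.35 = 698.65 px → 349.32 each side.

349 px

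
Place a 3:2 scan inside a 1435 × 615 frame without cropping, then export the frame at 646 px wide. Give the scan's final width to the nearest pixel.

In the 1435×615 frame the scan fills the height: width = 615 × 3/2 ≈ 922.50 px.
The frame scales by 646/1435 = 0.4502; 922.50 × 0.4502 ≈ 415.29 px.

415 px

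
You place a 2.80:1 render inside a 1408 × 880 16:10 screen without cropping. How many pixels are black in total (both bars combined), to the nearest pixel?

Since 2.800 > 1.600, the render is width-limited.
That makes the image 502.8571 px tall (1408 / 2.800).
Leftover height: 880 − 502.8571 = 377.1429 px.
Bar area = 377.1429 × 1408 ≈ 531017 px.

531017 pixels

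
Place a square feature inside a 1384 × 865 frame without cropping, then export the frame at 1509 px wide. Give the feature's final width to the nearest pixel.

At 1384×865 the feature is height-limited, so width = 865 × 1/1 ≈ 865.00 px.
Scaling 1384 → 1509 is ×1.0903, so the width becomes 865.00 × 1.0903 ≈ 943.12 px.

943 px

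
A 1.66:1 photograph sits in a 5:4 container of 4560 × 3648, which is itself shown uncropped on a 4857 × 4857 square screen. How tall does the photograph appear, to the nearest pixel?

Inside the 4560×3648 canvas the photograph is width-limited at 4560.00 × 2746.99.
5:4 in 4857×4857: fills the width, so the intermediate becomes 4857.00 × 3885.60 — a scale of ×1.0651.
So the photograph's height is 2746.99 × 1.0651 ≈ 2925.90.

2926 px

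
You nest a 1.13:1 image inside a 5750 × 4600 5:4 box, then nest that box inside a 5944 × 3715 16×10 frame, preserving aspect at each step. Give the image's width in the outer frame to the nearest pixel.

1.13:1 in 5750×4600: fills the height, so the image is 5198.00 × 4600.00.
Second fit — the 5:4 canvas into 5944×3715 spans the height: 4643.75 × 3715.00 (×0.8076 from 5750×4600).
So the image's width is 5198.00 × 0.8076 ≈ 4197.95.

4198 px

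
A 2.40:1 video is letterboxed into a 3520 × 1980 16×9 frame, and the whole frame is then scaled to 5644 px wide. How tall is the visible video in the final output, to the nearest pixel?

At 3520×1980 the video is width-limited, so height = 3520 / 2.400 ≈ 1466.67 px.
Scaling 3520 → 5644 is ×1.6034, so the height becomes 1466.67 × 1.6034 ≈ 2351.67 px.

2352 px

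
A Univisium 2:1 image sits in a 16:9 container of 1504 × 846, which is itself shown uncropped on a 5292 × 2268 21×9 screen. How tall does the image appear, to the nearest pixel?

2016 px

First fit — Univisium 2:1 into 1504×846 spans the width: 1504.00 × 752.00.
Second fit — the 16:9 canvas into 5292×2268 spans the height: 4032.00 × 2268.00 (×2.6809 from 1504×846).
So the image's height is 752.00 × 2.6809 ≈ 2016.00.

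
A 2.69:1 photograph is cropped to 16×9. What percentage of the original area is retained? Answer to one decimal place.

16×9 is narrower than 2.69:1, so the crop keeps the full height and trims the width.
(1.778)/(2.690) ≈ 0.661 of the area survives.

66.1%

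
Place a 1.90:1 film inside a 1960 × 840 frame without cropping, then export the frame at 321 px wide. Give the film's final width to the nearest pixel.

261 px

Fitted into 1960×840, the film spans the height; its width is 840 × 1.900 ≈ 1596.00 px.
Scaling 1960 → 321 is ×0.1638, so the width becomes 1596.00 × 0.1638 ≈ 261.39 px.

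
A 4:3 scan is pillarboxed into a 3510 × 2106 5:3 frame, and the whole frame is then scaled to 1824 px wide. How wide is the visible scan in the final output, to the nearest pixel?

1459 px

In the 3510×2106 frame the scan fills the height: width = 2106 × 4/3 ≈ 2808.00 px.
Scaling 3510 → 1824 is ×0.5197, so the width becomes 2808.00 × 0.5197 ≈ 1459.20 px.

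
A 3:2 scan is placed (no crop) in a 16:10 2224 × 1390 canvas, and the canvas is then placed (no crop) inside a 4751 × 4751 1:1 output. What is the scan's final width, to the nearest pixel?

3:2 in 2224×1390: fills the height, so the scan is 2085.00 × 1390.00.
The 16:10 canvas is width-limited in 4751×4751, giving 4751.00 × 2969.38; scale factor 2.1362.
Applying the same ×2.1362: 2085.00 → 4454.06.

4454 px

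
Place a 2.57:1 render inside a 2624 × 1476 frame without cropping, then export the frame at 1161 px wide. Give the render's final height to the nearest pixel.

In the 2624×1476 frame the render fills the width: height = 2624 / 2.570 ≈ 1021.01 px.
Scaling 2624 → 1161 is ×0.4425, so the height becomes 1021.01 × 0.4425 ≈ 451.75 px.

452 px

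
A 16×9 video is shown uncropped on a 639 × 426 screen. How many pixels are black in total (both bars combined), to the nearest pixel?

42533 pixels

16×9 (1.778) > 3:2 (1.500), so the video fills the width.
That makes the image 359.4375 px tall (639 × 9/16).
426 − 359.4375 = 66.5625 px of bars.
That's 66.5625 × 639 ≈ 42533 black pixels.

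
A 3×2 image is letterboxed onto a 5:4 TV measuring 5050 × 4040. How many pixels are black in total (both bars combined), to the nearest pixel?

3×2 is wider than 5:4, so it spans the full width.
Content height = 5050 × 2/3 ≈ 3366.6667 px.
4040 − 3366.6667 = 673.3333 px of bars.
Across the 5050-px span: 673.3333 × 5050 ≈ 3400333 px.

3400333 pixels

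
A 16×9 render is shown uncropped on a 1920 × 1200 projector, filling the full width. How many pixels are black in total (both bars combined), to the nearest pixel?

That makes the image 1080.0000 px tall (1920 × 9/16).
Black = 1200 − 1080.0000 = 120.0000 px.
Across the 1920-px span: 120.0000 × 1920 ≈ 230400 px.

230400 pixels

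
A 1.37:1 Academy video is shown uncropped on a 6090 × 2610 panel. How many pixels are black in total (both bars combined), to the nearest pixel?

1.37:1 Academy is narrower than 21×9, so it spans the full height.
Content width = 2610 × 1.370 ≈ 3575.7000 px.
Leftover width: 6090 − 3575.7000 = 2514.3000 px.
Bar area = 2514.3000 × 2610 ≈ 6562323 px.

6562323 pixels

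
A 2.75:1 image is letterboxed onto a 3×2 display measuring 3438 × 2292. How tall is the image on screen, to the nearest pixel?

1250 px

Since 2.750 > 1.500, the image is width-limited.
That makes the image 1250.18 px tall (3438 / 2.750).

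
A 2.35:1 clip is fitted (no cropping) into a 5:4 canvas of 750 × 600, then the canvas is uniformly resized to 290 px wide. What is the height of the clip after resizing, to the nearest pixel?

123 px

In the 750×600 frame the clip fills the width: height = 750 / 2.350 ≈ 319.15 px.
The frame scales by 290/750 = 0.3867; 319.15 × 0.3867 ≈ 123.40 px.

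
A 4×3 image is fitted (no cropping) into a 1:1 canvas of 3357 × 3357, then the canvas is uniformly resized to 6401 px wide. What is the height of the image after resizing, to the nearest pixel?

At 3357×3357 the image is width-limited, so height = 3357 × 3/4 ≈ 2517.75 px.
Resizing to 6401 px wide multiplies everything by 1.9068: 2517.75 → 4800.75 px.

4801 px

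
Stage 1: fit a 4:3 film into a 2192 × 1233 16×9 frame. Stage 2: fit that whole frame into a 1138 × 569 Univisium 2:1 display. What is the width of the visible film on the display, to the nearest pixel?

4:3 in 2192×1233: fills the height, so the film is 1644.00 × 1233.00.
16×9 in 1138×569: fills the height, so the intermediate becomes 1011.56 × 569.00 — a scale of ×0.4615.
Applying the same ×0.4615: 1644.00 → 758.67.

759 px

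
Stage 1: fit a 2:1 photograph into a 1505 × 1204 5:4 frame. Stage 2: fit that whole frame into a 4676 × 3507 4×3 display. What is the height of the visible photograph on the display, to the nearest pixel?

2192 px

2:1 in 1505×1204: fills the width, so the photograph is 1505.00 × 752.50.
The 5:4 canvas is height-limited in 4676×3507, giving 4383.75 × 3507.00; scale factor 2.9128.
The photograph scales with it: height 752.50 × 2.9128 ≈ 2191.88.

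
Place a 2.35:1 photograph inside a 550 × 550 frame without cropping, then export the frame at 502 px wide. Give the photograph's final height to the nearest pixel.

At 550×550 the photograph is width-limited, so height = 550 / 2.350 ≈ 234.04 px.
The frame scales by 502/550 = 0.9127; 234.04 × 0.9127 ≈ 213.62 px.

214 px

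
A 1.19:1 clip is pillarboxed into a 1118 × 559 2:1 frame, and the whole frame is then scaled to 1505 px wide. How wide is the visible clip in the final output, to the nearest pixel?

At 1118×559 the clip is height-limited, so width = 559 × 1.190 ≈ 665.21 px.
Resizing to 1505 px wide multiplies everything by 1.3462: 665.21 → 895.48 px.

895 px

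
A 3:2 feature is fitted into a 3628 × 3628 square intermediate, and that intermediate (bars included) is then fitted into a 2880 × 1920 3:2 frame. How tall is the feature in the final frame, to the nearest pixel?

First fit — 3:2 into 3628×3628 spans the width: 3628.00 × 2418.67.
The square canvas is height-limited in 2880×1920, giving 1920.00 × 1920.00; scale factor 0.5292.
The feature scales with it: height 2418.67 × 0.5292 ≈ 1280.00.

1280 px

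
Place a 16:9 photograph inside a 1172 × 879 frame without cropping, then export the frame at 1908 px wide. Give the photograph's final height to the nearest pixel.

1073 px

In the 1172×879 frame the photograph fills the width: height = 1172 × 9/16 ≈ 659.25 px.
Resizing to 1908 px wide multiplies everything by 1.6280: 659.25 → 1073.25 px.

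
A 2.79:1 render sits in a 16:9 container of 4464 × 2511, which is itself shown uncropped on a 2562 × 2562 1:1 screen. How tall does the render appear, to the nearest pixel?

First fit — 2.79:1 into 4464×2511 spans the width: 4464.00 × 1600.00.
16:9 in 2562×2562: fills the width, so the intermediate becomes 2562.00 × 1441.12 — a scale of ×0.5739.
Applying the same ×0.5739: 1600.00 → 918.28.

918 px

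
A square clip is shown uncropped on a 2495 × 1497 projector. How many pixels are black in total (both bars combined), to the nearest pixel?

1494006 pixels

Since 1.000 < 1.667, the clip is height-limited.
That makes the image 1497.0000 px wide (1497 × 1/1).
Black = 2495 − 1497.0000 = 998.0000 px.
That's 998.0000 × 1497 ≈ 1494006 black pixels.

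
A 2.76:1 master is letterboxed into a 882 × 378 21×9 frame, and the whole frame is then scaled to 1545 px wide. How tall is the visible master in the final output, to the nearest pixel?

At 882×378 the master is width-limited, so height = 882 / 2.760 ≈ 319.57 px.
Resizing to 1545 px wide multiplies everything by 1.7517: 319.57 → 559.78 px.

560 px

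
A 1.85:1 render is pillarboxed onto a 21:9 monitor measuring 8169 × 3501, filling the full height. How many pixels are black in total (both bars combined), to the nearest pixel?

5924217 pixels

That makes the image 6476.8500 px wide (3501 × 1.850).
Leftover width: 8169 − 6476.8500 = 1692.1500 px.
Across the 3501-px span: 1692.1500 × 3501 ≈ 5924217 px.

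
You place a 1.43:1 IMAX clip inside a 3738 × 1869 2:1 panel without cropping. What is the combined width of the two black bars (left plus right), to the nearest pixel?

1065 px

1.43:1 IMAX (1.430) < 2:1 (2.000), so the clip fills the height.
Content width = 1869 × 1.430 ≈ 2672.67 px.
3738 − 2672.67 = 1065.33 px of bars.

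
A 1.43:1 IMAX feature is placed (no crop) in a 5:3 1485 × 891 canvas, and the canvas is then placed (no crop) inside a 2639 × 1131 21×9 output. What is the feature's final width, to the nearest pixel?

Inside the 1485×891 canvas the feature is height-limited at 1274.13 × 891.00.
The 5:3 canvas is height-limited in 2639×1131, giving 1885.00 × 1131.00; scale factor 1.2694.
So the feature's width is 1274.13 × 1.2694 ≈ 1617.33.

1617 px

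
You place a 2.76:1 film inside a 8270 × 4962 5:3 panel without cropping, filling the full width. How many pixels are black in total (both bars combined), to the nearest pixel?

The film is 8270 / 2.760 ≈ 2996.3768 px tall.
Black = 4962 − 2996.3768 = 1965.6232 px.
Across the 8270-px span: 1965.6232 × 8270 ≈ 16255704 px.

16255704 pixels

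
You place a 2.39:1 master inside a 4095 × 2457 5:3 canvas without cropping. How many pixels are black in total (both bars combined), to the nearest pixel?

3045087 pixels

2.39:1 (2.390) > 5:3 (1.667), so the master fills the width.
That makes the image 1713.3891 px tall (4095 / 2.390).
2457 − 1713.3891 = 743.6109 px of bars.
Bar area = 743.6109 × 4095 ≈ 3045087 px.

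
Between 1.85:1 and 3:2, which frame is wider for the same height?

1.85 and 3:2 = 1.5; 1.85 > 1.5.

1.85:1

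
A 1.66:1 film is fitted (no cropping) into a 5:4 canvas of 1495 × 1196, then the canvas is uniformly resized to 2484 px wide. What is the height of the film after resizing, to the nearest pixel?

1496 px

At 1495×1196 the film is width-limited, so height = 1495 / 1.660 ≈ 900.60 px.
Scaling 1495 → 2484 is ×1.6615, so the height becomes 900.60 × 1.6615 ≈ 1496.39 px.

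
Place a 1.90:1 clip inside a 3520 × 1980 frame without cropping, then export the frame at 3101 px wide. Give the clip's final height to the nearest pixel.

In the 3520×1980 frame the clip fills the width: height = 3520 / 1.900 ≈ 1852.63 px.
The frame scales by 3101/3520 = 0.8810; 1852.63 × 0.8810 ≈ 1632.11 px.

1632 px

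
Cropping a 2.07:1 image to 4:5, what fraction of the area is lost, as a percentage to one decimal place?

Going from 2.07:1 to 4:5 means cutting width while keeping height.
Area ratio = (0.800)/(2.070) = 38.65%; the remaining 61.35% is cropped out.

61.4%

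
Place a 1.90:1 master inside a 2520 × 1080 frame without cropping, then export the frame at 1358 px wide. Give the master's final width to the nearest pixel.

1106 px

At 2520×1080 the master is height-limited, so width = 1080 × 1.900 ≈ 2052.00 px.
Resizing to 1358 px wide multiplies everything by 0.5389: 2052.00 → 1105.80 px.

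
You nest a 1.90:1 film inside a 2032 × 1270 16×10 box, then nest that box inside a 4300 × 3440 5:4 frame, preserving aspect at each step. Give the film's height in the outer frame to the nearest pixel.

1.90:1 in 2032×1270: fills the width, so the film is 2032.00 × 1069.47.
16×10 in 4300×3440: fills the width, so the intermediate becomes 4300.00 × 2687.50 — a scale of ×2.1161.
The film scales with it: height 1069.47 × 2.1161 ≈ 2263.16.

2263 px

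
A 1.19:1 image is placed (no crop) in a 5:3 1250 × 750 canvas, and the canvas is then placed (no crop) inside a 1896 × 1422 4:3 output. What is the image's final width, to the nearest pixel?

1.19:1 in 1250×750: fills the height, so the image is 892.50 × 750.00.
The 5:3 canvas is width-limited in 1896×1422, giving 1896.00 × 1137.60; scale factor 1.5168.
The image scales with it: width 892.50 × 1.5168 ≈ 1353.74.

1354 px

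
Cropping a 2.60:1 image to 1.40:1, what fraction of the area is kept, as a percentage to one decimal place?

1.40:1 is narrower than 2.60:1, so the crop keeps the full height and trims the width.
(1.400)/(2.600) ≈ 0.538 of the area survives.

53.8%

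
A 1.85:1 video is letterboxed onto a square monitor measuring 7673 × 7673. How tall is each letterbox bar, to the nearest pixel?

1.85:1 (1.850) > square (1.000), so the video fills the width.
Content height = 7673 / 1.850 ≈ 4147.57 px.
Black = 7673 − 4147.57 = 3525.43 px, or 1762.72 per bar.

1763 px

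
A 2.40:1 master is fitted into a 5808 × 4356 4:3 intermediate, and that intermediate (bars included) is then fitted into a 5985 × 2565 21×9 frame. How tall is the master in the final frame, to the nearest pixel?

1425 px

Inside the 5808×4356 canvas the master is width-limited at 5808.00 × 2420.00.
Second fit — the 4:3 canvas into 5985×2565 spans the height: 3420.00 × 2565.00 (×0.5888 from 5808×4356).
The master scales with it: height 2420.00 × 0.5888 ≈ 1425.00.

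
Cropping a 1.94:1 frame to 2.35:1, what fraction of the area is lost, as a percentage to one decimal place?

17.4%

The width stays; only height is cut (since 2.35:1 is wider than 1.94:1).
(1.940)/(2.350) ≈ 0.826 of the area survives, leaving 17.45% discarded.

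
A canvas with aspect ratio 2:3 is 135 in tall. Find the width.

90 in

135 / 3 × 2 = 90.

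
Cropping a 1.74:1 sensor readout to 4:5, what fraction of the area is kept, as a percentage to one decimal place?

4:5 is narrower than 1.74:1, so the crop keeps the full height and trims the width.
Fraction kept = (0.800)/(1.740) ≈ 45.98%.

46.0%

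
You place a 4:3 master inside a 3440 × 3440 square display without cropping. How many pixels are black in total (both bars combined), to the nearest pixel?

4:3 (1.333) > square (1.000), so the master fills the width.
Content height = 3440 × 3/4 ≈ 2580.0000 px.
Black = 3440 − 2580.0000 = 860.0000 px.
That's 860.0000 × 3440 ≈ 2958400 black pixels.

2958400 pixels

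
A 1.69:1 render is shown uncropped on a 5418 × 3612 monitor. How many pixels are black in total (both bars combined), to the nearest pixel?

2200157 pixels

1.69:1 (1.690) > 3:2 (1.500), so the render fills the width.
That makes the image 3205.9172 px tall (5418 / 1.690).
Black = 3612 − 3205.9172 = 406.0828 px.
Bar area = 406.0828 × 5418 ≈ 2200157 px.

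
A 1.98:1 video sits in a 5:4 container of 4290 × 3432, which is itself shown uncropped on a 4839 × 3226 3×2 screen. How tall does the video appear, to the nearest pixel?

Inside the 4290×3432 canvas the video is width-limited at 4290.00 × 2166.67.
Second fit — the 5:4 canvas into 4839×3226 spans the height: 4032.50 × 3226.00 (×0.9400 from 4290×3432).
Applying the same ×0.9400: 2166.67 → 2036.62.

2037 px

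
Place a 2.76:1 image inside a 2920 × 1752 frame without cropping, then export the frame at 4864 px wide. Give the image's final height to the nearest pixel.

At 2920×1752 the image is width-limited, so height = 2920 / 2.760 ≈ 1057.97 px.
Resizing to 4864 px wide multiplies everything by 1.6658: 1057.97 → 1762.32 px.

1762 px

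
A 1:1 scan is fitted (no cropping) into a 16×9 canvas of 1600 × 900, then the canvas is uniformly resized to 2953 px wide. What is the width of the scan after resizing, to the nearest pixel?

Fitted into 1600×900, the scan spans the height; its width is 900 × 1/1 ≈ 900.00 px.
Resizing to 2953 px wide multiplies everything by 1.8456: 900.00 → 1661.06 px.

1661 px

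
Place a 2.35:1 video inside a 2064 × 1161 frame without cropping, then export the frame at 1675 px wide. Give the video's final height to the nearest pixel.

713 px

At 2064×1161 the video is width-limited, so height = 2064 / 2.350 ≈ 878.30 px.
The frame scales by 1675/2064 = 0.8115; 878.30 × 0.8115 ≈ 712.77 px.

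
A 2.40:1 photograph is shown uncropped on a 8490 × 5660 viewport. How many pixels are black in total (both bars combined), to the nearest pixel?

2.40:1 is wider than 3×2, so it spans the full width.
The photograph is 8490 / 2.400 ≈ 3537.5000 px tall.
5660 − 3537.5000 = 2122.5000 px of bars.
Bar area = 2122.5000 × 8490 ≈ 18020025 px.

18020025 pixels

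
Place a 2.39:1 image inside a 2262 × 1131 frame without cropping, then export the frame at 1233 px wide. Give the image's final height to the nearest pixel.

Fitted into 2262×1131, the image spans the width; its height is 2262 / 2.390 ≈ 946.44 px.
Resizing to 1233 px wide multiplies everything by 0.5451: 946.44 → 515.90 px.

516 px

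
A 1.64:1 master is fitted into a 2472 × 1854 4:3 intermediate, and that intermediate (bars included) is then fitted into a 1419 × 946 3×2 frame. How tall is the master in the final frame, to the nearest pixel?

First fit — 1.64:1 into 2472×1854 spans the width: 2472.00 × 1507.32.
Second fit — the 4:3 canvas into 1419×946 spans the height: 1261.33 × 946.00 (×0.5102 from 2472×1854).
The master scales with it: height 1507.32 × 0.5102 ≈ 769.11.

769 px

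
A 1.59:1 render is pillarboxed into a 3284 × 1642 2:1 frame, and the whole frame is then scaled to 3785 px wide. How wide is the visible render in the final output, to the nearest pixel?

3009 px

Fitted into 3284×1642, the render spans the height; its width is 1642 × 1.590 ≈ 2610.78 px.
Scaling 3284 → 3785 is ×1.1526, so the width becomes 2610.78 × 1.1526 ≈ 3009.07 px.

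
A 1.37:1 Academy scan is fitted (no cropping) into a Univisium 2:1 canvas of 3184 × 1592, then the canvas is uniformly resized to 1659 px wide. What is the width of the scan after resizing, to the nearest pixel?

1136 px

Fitted into 3184×1592, the scan spans the height; its width is 1592 × 1.370 ≈ 2181.04 px.
Scaling 3184 → 1659 is ×0.5210, so the width becomes 2181.04 × 0.5210 ≈ 1136.41 px.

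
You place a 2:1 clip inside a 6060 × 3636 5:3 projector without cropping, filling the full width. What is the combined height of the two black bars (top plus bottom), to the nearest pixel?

Content height = 6060 × 1/2 ≈ 3030.00 px.
Black = 3636 − 3030.00 = 606.00 px.

606 px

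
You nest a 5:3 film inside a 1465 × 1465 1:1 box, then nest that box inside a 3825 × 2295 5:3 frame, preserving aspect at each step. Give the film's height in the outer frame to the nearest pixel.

5:3 in 1465×1465: fills the width, so the film is 1465.00 × 879.00.
Second fit — the 1:1 canvas into 3825×2295 spans the height: 2295.00 × 2295.00 (×1.5666 from 1465×1465).
Applying the same ×1.5666: 879.00 → 1377.00.

1377 px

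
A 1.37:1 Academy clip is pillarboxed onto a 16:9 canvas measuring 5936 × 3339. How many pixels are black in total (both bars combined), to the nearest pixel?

1.37:1 Academy (1.370) < 16:9 (1.778), so the clip fills the height.
The clip is 3339 × 1.370 ≈ 4574.4300 px wide.
Leftover width: 5936 − 4574.4300 = 1361.5700 px.
Bar area = 1361.5700 × 3339 ≈ 4546282 px.

4546282 pixels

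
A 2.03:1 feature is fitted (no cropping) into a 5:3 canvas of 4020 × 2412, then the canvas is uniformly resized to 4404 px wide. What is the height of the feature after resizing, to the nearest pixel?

2169 px

Fitted into 4020×2412, the feature spans the width; its height is 4020 / 2.030 ≈ 1980.30 px.
Scaling 4020 → 4404 is ×1.0955, so the height becomes 1980.30 × 1.0955 ≈ 2169.46 px.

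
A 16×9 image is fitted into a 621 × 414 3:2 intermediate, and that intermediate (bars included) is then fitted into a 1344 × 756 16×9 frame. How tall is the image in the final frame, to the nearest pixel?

16×9 in 621×414: fills the width, so the image is 621.00 × 349.31.
Second fit — the 3:2 canvas into 1344×756 spans the height: 1134.00 × 756.00 (×1.8261 from 621×414).
Applying the same ×1.8261: 349.31 → 637.88.

638 px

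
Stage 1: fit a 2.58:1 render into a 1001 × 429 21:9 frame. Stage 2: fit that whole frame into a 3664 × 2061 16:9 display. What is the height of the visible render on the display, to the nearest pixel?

2.58:1 in 1001×429: fills the width, so the render is 1001.00 × 387.98.
21:9 in 3664×2061: fills the width, so the intermediate becomes 3664.00 × 1570.29 — a scale of ×3.6603.
So the render's height is 387.98 × 3.6603 ≈ 1420.16.

1420 px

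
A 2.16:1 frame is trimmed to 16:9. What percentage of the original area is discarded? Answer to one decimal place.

16:9 is narrower than 2.16:1, so the crop keeps the full height and trims the width.
Area ratio = (1.778)/(2.160) = 82.30%; the remaining 17.70% is cropped out.

17.7%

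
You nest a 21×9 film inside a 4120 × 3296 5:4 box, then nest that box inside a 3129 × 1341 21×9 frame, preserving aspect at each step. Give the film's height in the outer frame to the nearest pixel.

Inside the 4120×3296 canvas the film is width-limited at 4120.00 × 1765.71.
The 5:4 canvas is height-limited in 3129×1341, giving 1676.25 × 1341.00; scale factor 0.4069.
Applying the same ×0.4069: 1765.71 → 718.39.

718 px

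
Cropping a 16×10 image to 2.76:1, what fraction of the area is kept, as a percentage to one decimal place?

2.76:1 is wider than 16×10, so the crop keeps the full width and trims the height.
Fraction kept = (1.600)/(2.760) ≈ 57.97%.

58.0%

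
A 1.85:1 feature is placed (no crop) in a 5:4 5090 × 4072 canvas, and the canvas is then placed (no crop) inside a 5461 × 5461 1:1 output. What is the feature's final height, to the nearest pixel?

1.85:1 in 5090×4072: fills the width, so the feature is 5090.00 × 2751.35.
Second fit — the 5:4 canvas into 5461×5461 spans the width: 5461.00 × 4368.80 (×1.0729 from 5090×4072).
Applying the same ×1.0729: 2751.35 → 2951.89.

2952 px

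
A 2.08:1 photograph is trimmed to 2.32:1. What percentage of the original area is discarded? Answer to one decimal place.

10.3%

The width stays; only height is cut (since 2.32:1 is wider than 2.08:1).
Fraction kept = (2.080)/(2.320) ≈ 89.66%, so 10.34% is lost.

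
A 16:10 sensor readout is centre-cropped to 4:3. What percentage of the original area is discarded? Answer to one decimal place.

The height stays; only width is cut (since 4:3 is narrower than 16:10).
Area ratio = (1.333)/(1.600) = 83.33%; the remaining 16.67% is cropped out.

16.7%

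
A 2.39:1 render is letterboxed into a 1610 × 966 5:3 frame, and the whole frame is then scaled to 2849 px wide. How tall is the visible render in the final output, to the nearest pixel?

1192 px

At 1610×966 the render is width-limited, so height = 1610 / 2.390 ≈ 673.64 px.
The frame scales by 2849/1610 = 1.7696; 673.64 × 1.7696 ≈ 1192.05 px.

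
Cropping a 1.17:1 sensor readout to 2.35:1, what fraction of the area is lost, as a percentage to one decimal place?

50.2%

The width stays; only height is cut (since 2.35:1 is wider than 1.17:1).
Area ratio = (1.170)/(2.350) = 49.79%; the remaining 50.21% is cropped out.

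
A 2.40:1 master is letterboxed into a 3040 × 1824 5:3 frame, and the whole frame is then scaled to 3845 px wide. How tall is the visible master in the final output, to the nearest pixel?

At 3040×1824 the master is width-limited, so height = 3040 / 2.400 ≈ 1266.67 px.
Scaling 3040 → 3845 is ×1.2648, so the height becomes 1266.67 × 1.2648 ≈ 1602.08 px.

1602 px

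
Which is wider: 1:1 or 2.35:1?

1 and 2.35; 2.35 > 1.

2.35:1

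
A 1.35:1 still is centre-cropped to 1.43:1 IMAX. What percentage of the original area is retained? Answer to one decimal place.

1.43:1 IMAX is wider than 1.35:1, so the crop keeps the full width and trims the height.
Area ratio = (1.350)/(1.430) = 94.41% retained.

94.4%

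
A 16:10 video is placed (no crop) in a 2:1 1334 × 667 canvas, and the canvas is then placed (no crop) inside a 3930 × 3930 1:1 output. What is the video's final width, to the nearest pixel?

Inside the 1334×667 canvas the video is height-limited at 1067.20 × 667.00.
The 2:1 canvas is width-limited in 3930×3930, giving 3930.00 × 1965.00; scale factor 2.9460.
So the video's width is 1067.20 × 2.9460 ≈ 3144.00.

3144 px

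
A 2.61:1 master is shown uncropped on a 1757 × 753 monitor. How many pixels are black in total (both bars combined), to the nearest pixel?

140244 pixels

2.61:1 (2.610) > 21×9 (2.333), so the master fills the width.
Content height = 1757 / 2.610 ≈ 673.1801 px.
753 − 673.1801 = 79.8199 px of bars.
Across the 1757-px span: 79.8199 × 1757 ≈ 140244 px.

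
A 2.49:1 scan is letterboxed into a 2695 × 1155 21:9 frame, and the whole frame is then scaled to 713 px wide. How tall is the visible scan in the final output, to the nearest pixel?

286 px

At 2695×1155 the scan is width-limited, so height = 2695 / 2.490 ≈ 1082.33 px.
The frame scales by 713/2695 = 0.2646; 1082.33 × 0.2646 ≈ 286.35 px.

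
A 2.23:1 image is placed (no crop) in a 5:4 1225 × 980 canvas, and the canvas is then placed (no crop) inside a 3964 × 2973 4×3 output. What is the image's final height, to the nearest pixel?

1666 px

2.23:1 in 1225×980: fills the width, so the image is 1225.00 × 549.33.
5:4 in 3964×2973: fills the height, so the intermediate becomes 3716.25 × 2973.00 — a scale of ×3.0337.
So the image's height is 549.33 × 3.0337 ≈ 1666.48.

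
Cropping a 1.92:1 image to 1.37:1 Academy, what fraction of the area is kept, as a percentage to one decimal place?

1.37:1 Academy is narrower than 1.92:1, so the crop keeps the full height and trims the width.
Fraction kept = (1.370)/(1.920) ≈ 71.35%.

71.4%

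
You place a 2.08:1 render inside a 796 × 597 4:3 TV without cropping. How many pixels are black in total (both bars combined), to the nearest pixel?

2.08:1 is wider than 4:3, so it spans the full width.
Content height = 796 / 2.080 ≈ 382.6923 px.
597 − 382.6923 = 214.3077 px of bars.
Bar area = 214.3077 × 796 ≈ 170589 px.

170589 pixels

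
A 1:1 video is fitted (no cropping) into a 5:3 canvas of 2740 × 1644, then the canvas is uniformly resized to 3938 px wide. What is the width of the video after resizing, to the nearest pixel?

2363 px

Fitted into 2740×1644, the video spans the height; its width is 1644 × 1/1 ≈ 1644.00 px.
The frame scales by 3938/2740 = 1.4372; 1644.00 × 1.4372 ≈ 2362.80 px.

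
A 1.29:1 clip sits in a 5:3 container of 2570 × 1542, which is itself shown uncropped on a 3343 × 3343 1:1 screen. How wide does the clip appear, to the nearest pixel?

2587 px

First fit — 1.29:1 into 2570×1542 spans the height: 1989.18 × 1542.00.
5:3 in 3343×3343: fills the width, so the intermediate becomes 3343.00 × 2005.80 — a scale of ×1.3008.
So the clip's width is 1989.18 × 1.3008 ≈ 2587.48.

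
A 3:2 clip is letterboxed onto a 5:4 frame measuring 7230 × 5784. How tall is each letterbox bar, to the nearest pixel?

Since 1.500 > 1.250, the clip is width-limited.
The clip is 7230 × 2/3 ≈ 4820.00 px tall.
Leftover height: 5784 − 4820.00 = 964.00 px → 482.00 each side.

482 px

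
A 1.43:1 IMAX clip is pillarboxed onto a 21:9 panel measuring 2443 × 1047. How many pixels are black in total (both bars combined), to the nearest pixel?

1.43:1 IMAX is narrower than 21:9, so it spans the full height.
The clip is 1047 × 1.430 ≈ 1497.2100 px wide.
Black = 2443 − 1497.2100 = 945.7900 px.
Bar area = 945.7900 × 1047 ≈ 990242 px.

990242 pixels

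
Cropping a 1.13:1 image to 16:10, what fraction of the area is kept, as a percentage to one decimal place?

70.6%

16:10 is wider than 1.13:1, so the crop keeps the full width and trims the height.
(1.130)/(1.600) ≈ 0.706 of the area survives.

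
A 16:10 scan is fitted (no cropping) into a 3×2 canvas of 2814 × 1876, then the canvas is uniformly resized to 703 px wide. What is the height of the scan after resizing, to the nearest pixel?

At 2814×1876 the scan is width-limited, so height = 2814 × 10/16 ≈ 1758.75 px.
The frame scales by 703/2814 = 0.2498; 1758.75 × 0.2498 ≈ 439.38 px.

439 px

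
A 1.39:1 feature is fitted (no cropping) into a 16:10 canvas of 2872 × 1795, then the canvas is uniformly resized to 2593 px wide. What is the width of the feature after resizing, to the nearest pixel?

2253 px

In the 2872×1795 frame the feature fills the height: width = 1795 × 1.390 ≈ 2495.05 px.
Scaling 2872 → 2593 is ×0.9029, so the width becomes 2495.05 × 0.9029 ≈ 2252.67 px.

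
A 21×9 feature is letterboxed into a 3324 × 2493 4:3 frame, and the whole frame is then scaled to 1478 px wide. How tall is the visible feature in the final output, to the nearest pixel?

At 3324×2493 the feature is width-limited, so height = 3324 × 9/21 ≈ 1424.57 px.
Scaling 3324 → 1478 is ×0.4446, so the height becomes 1424.57 × 0.4446 ≈ 633.43 px.

633 px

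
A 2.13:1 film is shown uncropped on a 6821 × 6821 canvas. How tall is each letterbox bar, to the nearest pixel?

1809 px

2.13:1 is wider than 1:1, so it spans the full width.
The film is 6821 / 2.130 ≈ 3202.35 px tall.
Black = 6821 − 3202.35 = 3618.65 px, or 1809.33 per bar.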